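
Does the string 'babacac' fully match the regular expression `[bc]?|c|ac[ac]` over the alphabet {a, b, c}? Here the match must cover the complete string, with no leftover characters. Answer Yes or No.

No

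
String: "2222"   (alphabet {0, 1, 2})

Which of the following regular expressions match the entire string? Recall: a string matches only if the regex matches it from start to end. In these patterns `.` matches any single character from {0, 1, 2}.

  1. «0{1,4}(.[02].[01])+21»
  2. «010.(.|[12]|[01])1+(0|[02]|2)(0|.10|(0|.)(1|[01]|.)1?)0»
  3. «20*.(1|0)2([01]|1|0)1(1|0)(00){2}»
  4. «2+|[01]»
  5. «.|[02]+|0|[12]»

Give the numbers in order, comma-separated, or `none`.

4, 5

1 → no match — must start with "0"
2 → no match — must start with "010"
3 → no match — must end with "00"
4 → match
5 → match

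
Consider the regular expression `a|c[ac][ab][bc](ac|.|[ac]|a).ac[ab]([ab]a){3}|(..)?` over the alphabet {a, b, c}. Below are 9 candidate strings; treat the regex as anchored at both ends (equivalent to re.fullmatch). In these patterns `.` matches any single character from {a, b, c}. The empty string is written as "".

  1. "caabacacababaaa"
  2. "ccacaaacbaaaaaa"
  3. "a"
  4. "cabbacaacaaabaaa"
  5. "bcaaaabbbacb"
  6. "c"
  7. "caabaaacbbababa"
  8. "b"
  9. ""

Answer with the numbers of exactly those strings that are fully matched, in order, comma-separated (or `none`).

1 → match
2 → match
3 → match
4 → match
5 → no match
6 → no match
7 → match
8 → no match
9 → match

1, 2, 3, 4, 7, 9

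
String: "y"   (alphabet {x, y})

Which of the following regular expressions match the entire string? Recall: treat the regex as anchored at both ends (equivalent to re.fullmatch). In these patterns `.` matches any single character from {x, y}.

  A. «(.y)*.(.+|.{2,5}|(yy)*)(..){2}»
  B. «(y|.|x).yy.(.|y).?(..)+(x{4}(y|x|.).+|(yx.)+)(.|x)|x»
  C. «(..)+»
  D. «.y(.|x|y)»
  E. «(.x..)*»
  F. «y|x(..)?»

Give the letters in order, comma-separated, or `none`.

A → no match
B → no match
C → no match
D → no match
E → no match
F → match

F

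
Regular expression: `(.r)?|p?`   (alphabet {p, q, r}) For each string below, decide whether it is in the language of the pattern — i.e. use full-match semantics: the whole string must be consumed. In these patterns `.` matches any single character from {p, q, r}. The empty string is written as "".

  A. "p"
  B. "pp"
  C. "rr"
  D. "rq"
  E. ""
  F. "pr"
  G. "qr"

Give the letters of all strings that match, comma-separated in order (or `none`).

A, C, E, F, G

A → match
B → no match
C → match
D → no match
E → match
F → match
G → match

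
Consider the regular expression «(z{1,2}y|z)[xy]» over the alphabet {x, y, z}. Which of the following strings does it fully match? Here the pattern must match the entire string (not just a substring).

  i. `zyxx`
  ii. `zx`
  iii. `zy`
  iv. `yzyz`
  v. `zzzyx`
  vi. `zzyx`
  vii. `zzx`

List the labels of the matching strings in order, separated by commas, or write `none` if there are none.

ii, iii, vi

i → no match
ii → match
iii → match
iv → no match — must start with `z`
v → no match
vi → match
vii → no match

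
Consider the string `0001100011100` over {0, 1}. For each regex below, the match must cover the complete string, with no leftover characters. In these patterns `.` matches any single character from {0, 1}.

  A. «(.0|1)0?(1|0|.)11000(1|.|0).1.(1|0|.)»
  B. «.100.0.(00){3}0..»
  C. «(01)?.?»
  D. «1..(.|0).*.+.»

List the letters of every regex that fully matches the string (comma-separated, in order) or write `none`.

A → match
B → no match
C → no match
D → no match — must start with `1`

A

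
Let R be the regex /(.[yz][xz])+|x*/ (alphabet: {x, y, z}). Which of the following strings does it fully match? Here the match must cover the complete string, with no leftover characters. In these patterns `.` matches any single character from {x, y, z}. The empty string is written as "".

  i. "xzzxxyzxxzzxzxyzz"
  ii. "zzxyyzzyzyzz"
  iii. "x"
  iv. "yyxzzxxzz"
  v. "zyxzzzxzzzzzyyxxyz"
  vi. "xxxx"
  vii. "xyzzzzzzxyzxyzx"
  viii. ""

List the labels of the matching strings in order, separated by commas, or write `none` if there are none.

i → no match
ii → match
iii → match
iv → match
v → match
vi → match
vii → match
viii → match

ii, iii, iv, v, vi, vii, viii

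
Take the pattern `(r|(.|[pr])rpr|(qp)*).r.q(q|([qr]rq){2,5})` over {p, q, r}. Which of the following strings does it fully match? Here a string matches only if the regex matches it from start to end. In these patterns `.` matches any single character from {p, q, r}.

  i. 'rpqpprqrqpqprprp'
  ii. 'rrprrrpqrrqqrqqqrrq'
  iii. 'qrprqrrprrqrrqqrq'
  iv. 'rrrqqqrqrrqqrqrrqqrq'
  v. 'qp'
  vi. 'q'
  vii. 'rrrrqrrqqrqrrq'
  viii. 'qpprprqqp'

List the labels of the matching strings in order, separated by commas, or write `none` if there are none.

iv, vii

i → no match
ii → no match
iii → no match
iv → match
v. 'qp' → no match
vi. 'q' → no match
vii → match
viii. 'qpprprqqp' → no match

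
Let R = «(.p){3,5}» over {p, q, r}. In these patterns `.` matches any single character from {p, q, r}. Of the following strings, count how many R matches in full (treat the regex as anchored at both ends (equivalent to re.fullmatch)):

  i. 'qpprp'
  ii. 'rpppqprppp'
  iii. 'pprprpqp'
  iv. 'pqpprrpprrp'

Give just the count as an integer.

2

i → no match
ii → match
iii → match
iv → no match
Total matched: 2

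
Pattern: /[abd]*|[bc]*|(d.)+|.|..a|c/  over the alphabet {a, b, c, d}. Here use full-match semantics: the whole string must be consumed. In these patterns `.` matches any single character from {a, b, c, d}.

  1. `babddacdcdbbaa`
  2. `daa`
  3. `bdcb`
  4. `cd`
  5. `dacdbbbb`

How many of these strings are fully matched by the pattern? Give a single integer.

1 → no match
2 → match
3 → no match
4 → no match
5 → no match
Total matched: 1

1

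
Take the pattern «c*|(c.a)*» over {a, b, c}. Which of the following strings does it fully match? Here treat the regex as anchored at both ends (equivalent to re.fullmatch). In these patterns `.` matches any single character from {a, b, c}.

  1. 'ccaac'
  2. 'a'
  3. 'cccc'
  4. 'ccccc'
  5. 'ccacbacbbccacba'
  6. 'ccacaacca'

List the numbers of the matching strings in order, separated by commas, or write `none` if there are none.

3, 4, 6

1 → no match
2 → no match
3 → match
4 → match
5 → no match
6 → match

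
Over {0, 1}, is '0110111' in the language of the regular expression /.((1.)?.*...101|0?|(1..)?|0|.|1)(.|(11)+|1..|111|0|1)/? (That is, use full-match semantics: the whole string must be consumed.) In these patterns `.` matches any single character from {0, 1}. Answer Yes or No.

Yes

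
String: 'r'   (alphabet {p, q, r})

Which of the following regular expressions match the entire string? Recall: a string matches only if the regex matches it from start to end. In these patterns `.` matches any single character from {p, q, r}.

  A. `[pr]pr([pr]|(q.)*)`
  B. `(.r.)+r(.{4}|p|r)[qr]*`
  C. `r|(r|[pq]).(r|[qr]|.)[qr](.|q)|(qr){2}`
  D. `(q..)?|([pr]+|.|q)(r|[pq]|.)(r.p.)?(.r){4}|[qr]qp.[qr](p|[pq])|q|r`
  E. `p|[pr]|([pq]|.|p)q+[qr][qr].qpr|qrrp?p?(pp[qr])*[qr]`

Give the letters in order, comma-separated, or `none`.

A → no match
B → no match
C → match
D → match
E → match

C, D, E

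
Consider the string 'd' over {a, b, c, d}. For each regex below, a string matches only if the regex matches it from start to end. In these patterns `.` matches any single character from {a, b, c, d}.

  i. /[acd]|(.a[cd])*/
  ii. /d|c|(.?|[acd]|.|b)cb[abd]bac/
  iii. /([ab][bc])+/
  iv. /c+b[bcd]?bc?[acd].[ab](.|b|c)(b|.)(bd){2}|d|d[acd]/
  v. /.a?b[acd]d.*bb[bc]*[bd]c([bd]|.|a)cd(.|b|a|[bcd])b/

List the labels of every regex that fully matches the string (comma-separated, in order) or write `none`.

i, ii, iv

i → match
ii → match
iii → no match
iv → match
v → no match — must end with 'b'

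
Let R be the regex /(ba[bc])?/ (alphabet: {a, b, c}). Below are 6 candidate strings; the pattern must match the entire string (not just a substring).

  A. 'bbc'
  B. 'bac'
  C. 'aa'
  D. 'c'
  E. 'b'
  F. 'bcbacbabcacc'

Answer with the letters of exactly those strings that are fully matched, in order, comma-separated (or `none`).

A → no match
B → match
C → no match
D → no match
E → no match
F → no match

B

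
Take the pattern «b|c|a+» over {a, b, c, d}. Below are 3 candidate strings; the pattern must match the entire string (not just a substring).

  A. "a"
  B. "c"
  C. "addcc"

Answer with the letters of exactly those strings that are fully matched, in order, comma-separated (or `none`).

A, B

A. "a" → match
B. "c" → match
C. "addcc" → no match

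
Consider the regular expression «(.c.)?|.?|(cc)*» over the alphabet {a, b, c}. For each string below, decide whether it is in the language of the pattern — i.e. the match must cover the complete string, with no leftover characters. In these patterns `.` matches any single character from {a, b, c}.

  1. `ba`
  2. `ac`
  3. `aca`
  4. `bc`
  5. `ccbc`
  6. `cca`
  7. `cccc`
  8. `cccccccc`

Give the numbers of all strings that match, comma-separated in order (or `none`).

1 → no match
2 → no match
3 → match
4 → no match
5 → no match
6 → match
7 → match
8 → match

3, 6, 7, 8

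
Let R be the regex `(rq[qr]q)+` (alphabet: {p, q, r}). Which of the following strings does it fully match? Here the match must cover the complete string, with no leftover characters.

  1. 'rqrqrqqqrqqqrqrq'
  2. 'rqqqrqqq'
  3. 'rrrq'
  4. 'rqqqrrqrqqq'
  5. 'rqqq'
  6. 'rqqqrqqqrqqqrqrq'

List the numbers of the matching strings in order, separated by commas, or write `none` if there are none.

1, 2, 5, 6

1 → match
2 → match
3 → no match — must start with 'rq'
4 → no match
5 → match
6 → match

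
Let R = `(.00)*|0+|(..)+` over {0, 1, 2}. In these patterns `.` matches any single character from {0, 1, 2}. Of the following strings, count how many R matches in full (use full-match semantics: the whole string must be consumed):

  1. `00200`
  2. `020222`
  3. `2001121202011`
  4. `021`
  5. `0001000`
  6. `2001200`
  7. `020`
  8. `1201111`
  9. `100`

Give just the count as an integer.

1 → no match
2 → match
3 → no match
4 → no match
5 → no match
6 → no match
7 → no match
8 → no match
9 → match
Total matched: 2

2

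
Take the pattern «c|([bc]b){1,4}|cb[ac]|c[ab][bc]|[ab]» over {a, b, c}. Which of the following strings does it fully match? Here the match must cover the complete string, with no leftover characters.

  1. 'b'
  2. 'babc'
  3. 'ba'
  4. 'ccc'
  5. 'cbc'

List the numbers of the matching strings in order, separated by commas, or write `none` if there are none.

1 → match
2 → no match
3 → no match
4 → no match
5 → match

1, 5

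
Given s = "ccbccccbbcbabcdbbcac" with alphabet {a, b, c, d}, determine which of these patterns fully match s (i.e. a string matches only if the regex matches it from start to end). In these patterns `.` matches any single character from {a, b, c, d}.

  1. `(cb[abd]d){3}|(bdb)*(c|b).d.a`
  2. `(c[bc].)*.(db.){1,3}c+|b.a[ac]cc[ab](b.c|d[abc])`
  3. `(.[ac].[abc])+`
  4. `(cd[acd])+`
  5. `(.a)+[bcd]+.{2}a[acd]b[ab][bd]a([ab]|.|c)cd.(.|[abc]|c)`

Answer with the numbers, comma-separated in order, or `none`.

3

1 → no match
2 → no match
3 → match
4 → no match — must start with "cd"
5 → no match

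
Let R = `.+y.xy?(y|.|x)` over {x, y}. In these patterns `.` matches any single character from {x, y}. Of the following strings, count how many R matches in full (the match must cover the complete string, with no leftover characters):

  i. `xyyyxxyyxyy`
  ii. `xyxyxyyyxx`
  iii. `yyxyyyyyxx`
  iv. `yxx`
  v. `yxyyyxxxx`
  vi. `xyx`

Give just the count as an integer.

3

i → match
ii → match
iii → match
iv → no match
v → no match
vi → no match
Total matched: 3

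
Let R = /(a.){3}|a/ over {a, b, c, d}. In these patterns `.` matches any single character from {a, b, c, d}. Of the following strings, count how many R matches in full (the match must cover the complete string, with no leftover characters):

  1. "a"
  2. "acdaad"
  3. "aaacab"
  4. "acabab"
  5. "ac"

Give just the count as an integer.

3

1. "a" → match
2. "acdaad" → no match
3. "aaacab" → match
4. "acabab" → match
5. "ac" → no match
Total matched: 3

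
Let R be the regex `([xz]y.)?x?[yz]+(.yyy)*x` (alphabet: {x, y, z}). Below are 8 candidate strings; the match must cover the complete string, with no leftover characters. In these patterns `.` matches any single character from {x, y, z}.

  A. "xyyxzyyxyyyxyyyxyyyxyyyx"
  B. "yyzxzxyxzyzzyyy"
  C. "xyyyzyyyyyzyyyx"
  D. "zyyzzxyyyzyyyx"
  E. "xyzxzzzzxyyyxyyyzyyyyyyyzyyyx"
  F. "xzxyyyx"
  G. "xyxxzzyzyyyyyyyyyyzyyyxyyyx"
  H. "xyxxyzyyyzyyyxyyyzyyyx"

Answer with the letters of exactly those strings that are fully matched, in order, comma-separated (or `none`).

A, C, D, E, F, G, H

A → match
B → no match — must end with "x"
C → match
D → match
E → match
F. "xzxyyyx" → match
G → match
H → match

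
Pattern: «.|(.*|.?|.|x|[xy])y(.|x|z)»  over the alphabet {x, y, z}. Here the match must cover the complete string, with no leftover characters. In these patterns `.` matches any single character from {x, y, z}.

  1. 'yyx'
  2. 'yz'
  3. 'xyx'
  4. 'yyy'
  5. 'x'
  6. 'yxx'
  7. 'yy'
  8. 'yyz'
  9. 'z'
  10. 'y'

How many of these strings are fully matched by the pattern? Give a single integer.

1 → match
2 → match
3 → match
4 → match
5 → match
6 → no match
7 → match
8 → match
9 → match
10 → match
Total matched: 9

9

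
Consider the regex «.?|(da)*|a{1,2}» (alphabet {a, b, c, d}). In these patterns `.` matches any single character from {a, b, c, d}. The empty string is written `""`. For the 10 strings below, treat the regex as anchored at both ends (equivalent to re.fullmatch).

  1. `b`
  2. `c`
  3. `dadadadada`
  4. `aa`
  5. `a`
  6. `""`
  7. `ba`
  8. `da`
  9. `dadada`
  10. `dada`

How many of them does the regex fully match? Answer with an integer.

9

1 → match
2 → match
3 → match
4 → match
5 → match
6 → match
7 → no match
8 → match
9 → match
10 → match
Total matched: 9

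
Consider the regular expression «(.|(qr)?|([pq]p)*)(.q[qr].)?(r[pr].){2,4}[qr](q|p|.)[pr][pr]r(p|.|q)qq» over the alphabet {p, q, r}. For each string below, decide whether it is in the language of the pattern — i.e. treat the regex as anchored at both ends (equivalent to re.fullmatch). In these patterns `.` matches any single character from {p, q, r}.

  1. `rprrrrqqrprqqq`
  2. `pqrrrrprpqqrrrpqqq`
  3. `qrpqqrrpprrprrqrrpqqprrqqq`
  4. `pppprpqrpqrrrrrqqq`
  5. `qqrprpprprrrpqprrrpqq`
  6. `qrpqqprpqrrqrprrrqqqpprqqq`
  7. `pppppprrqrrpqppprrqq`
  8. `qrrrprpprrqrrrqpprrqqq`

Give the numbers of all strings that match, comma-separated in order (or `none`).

1 → match
2 → no match
3 → match
4 → match
5 → match
6 → match
7 → match
8 → match

1, 3, 4, 5, 6, 7, 8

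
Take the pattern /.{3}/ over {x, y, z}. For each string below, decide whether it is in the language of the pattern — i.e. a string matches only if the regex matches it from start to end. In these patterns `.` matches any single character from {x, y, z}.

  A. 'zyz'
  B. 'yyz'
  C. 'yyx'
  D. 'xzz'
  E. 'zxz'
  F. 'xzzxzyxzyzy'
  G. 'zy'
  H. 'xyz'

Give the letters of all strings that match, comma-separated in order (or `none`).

A, B, C, D, E, H

A. 'zyz' → match
B. 'yyz' → match
C. 'yyx' → match
D. 'xzz' → match
E. 'zxz' → match
F. 'xzzxzyxzyzy' → no match
G. 'zy' → no match
H. 'xyz' → match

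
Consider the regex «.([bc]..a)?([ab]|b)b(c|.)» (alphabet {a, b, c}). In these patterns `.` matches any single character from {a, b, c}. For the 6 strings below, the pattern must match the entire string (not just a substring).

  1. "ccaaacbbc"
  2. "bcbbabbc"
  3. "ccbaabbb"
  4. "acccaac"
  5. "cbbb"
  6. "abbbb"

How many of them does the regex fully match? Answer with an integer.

1 → no match
2 → match
3 → match
4 → no match
5 → match
6 → no match
Total matched: 3

3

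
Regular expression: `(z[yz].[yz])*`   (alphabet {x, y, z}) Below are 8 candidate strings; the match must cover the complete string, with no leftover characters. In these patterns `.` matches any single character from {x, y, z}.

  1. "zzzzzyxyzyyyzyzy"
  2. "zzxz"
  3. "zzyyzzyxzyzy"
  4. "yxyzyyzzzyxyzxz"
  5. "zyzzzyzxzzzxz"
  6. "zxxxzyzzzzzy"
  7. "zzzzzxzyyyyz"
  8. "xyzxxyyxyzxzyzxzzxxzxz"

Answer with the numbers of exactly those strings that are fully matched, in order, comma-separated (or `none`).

1 → match
2 → match
3 → no match
4 → no match
5 → no match
6 → no match
7 → no match
8 → no match

1, 2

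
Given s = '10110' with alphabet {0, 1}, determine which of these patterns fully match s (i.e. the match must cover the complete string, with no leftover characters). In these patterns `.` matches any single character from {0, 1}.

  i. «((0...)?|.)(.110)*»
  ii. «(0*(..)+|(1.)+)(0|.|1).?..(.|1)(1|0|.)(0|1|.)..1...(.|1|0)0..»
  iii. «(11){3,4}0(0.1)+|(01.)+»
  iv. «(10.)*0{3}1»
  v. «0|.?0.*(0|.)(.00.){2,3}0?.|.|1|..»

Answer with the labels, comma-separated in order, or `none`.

i

i → match
ii → no match
iii → no match
iv → no match — must end with '01'
v → no match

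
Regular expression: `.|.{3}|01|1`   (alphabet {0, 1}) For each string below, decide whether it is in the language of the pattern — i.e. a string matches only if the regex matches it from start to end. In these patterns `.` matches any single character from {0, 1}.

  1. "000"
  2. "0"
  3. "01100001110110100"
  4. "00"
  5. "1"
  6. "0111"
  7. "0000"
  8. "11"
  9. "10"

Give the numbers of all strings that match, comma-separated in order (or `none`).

1, 2, 5

1 → match
2 → match
3 → no match
4 → no match
5 → match
6 → no match
7 → no match
8 → no match
9 → no match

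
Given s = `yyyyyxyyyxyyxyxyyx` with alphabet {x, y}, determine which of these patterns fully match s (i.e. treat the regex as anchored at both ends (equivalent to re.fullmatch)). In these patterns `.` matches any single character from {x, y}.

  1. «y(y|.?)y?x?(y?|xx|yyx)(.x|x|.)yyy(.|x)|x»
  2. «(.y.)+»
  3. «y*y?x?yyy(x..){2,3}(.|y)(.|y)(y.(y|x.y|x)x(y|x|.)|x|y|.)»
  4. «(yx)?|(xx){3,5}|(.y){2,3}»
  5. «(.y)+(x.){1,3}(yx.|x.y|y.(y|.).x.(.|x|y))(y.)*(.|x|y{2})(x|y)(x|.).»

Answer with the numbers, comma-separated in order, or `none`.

2, 3

1 → no match
2 → match
3 → match
4 → no match
5 → no match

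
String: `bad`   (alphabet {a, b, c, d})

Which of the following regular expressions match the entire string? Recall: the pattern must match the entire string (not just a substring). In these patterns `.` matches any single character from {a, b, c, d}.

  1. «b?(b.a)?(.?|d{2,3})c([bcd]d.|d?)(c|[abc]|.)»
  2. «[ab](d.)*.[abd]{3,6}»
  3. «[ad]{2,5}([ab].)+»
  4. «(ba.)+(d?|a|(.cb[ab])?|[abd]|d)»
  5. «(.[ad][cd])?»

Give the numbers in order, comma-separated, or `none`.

1 → no match
2 → no match
3 → no match
4 → match
5 → match

4, 5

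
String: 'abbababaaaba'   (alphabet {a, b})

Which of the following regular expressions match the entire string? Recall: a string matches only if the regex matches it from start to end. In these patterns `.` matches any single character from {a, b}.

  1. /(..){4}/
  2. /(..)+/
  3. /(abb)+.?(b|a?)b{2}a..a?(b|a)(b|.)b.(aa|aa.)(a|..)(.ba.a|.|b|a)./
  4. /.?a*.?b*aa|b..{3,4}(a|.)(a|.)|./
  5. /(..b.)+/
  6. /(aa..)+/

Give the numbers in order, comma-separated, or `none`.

1 → no match
2 → match
3 → no match
4 → no match
5 → match
6 → no match — must start with 'aa'

2, 5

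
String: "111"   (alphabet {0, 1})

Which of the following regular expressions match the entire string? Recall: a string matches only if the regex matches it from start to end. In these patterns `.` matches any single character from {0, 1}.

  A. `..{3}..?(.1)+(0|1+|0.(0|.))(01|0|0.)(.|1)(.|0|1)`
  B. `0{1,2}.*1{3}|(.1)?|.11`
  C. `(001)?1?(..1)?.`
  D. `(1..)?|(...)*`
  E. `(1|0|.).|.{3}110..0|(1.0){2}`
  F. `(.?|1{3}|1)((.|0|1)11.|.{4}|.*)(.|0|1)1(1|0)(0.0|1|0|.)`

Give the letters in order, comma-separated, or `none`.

A → no match
B → match
C → no match
D → match
E → no match
F → no match

B, D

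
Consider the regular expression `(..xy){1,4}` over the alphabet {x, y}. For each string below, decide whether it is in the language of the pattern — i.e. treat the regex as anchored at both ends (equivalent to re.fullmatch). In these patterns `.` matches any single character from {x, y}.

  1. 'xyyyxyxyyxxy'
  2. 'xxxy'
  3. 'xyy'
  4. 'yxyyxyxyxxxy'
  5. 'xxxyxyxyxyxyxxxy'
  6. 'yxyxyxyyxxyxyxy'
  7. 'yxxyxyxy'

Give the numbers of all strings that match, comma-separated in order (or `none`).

1 → no match
2 → match
3 → no match — must end with 'xy'
4 → no match
5 → match
6 → no match
7 → match

2, 5, 7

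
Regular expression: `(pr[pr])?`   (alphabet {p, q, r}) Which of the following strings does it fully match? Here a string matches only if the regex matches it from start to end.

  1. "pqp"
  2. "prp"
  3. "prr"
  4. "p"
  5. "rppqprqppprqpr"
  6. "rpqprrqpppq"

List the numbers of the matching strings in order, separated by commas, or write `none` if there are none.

2, 3

1 → no match
2 → match
3 → match
4 → no match
5 → no match
6 → no match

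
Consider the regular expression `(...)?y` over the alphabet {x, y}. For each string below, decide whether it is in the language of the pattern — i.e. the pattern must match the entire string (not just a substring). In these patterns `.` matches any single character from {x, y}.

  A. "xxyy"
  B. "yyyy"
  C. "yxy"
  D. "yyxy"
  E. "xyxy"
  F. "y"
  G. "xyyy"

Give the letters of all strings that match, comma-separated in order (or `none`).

A, B, D, E, F, G

A. "xxyy" → match
B. "yyyy" → match
C. "yxy" → no match
D. "yyxy" → match
E. "xyxy" → match
F. "y" → match
G. "xyyy" → match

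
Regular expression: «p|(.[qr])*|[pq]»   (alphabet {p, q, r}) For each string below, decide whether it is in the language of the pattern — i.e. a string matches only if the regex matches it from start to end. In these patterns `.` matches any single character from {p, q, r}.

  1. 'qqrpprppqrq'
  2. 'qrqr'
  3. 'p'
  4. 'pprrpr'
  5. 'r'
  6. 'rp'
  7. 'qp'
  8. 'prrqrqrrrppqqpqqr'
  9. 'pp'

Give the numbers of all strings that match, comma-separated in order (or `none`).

2, 3

1 → no match
2 → match
3 → match
4 → no match
5 → no match
6 → no match
7 → no match
8 → no match
9 → no match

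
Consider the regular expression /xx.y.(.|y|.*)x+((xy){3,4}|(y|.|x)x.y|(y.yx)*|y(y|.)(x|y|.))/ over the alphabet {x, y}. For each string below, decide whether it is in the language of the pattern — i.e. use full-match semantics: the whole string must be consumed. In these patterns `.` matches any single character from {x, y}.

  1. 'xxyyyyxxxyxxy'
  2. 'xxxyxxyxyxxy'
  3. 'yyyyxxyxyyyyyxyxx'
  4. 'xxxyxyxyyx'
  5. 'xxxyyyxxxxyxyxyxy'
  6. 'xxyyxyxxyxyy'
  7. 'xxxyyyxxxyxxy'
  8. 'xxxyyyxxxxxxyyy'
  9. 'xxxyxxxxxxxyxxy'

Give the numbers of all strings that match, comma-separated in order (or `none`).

1 → match
2 → match
3 → no match — must start with 'xx'
4 → match
5 → match
6 → match
7 → match
8 → match
9 → match

1, 2, 4, 5, 6, 7, 8, 9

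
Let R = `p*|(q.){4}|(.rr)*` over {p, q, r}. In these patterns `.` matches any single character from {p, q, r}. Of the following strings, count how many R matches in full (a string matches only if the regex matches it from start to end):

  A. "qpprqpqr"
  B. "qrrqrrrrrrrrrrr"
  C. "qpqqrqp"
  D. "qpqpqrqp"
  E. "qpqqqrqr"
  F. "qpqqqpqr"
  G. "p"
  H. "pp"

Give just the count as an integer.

A. "qpprqpqr" → no match
B → match
C. "qpqqrqp" → no match
D. "qpqpqrqp" → match
E. "qpqqqrqr" → match
F. "qpqqqpqr" → match
G. "p" → match
H. "pp" → match
Total matched: 6

6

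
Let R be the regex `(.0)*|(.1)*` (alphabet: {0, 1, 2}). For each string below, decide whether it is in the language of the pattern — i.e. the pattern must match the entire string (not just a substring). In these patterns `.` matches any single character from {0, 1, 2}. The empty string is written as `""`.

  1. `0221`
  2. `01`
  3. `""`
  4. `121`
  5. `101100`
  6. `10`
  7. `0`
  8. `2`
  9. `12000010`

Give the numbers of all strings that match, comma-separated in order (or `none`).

1 → no match
2 → match
3 → match
4 → no match
5 → no match
6 → match
7 → no match
8 → no match
9 → no match

2, 3, 6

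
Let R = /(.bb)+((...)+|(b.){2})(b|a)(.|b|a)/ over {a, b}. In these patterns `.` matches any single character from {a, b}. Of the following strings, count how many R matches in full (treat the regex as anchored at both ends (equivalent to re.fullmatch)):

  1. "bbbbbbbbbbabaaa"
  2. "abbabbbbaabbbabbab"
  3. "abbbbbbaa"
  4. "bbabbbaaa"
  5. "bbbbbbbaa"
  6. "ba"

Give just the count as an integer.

1 → match
2 → no match
3 → match
4 → no match
5 → match
6 → no match
Total matched: 3

3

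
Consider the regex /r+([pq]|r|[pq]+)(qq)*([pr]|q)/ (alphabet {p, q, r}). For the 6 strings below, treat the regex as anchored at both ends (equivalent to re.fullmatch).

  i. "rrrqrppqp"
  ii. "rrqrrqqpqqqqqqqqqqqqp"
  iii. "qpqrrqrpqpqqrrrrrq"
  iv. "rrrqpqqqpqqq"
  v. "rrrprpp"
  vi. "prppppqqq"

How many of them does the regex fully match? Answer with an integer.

i → no match
ii → no match
iii → no match — must start with "r"
iv → match
v → no match
vi → no match — must start with "r"
Total matched: 1

1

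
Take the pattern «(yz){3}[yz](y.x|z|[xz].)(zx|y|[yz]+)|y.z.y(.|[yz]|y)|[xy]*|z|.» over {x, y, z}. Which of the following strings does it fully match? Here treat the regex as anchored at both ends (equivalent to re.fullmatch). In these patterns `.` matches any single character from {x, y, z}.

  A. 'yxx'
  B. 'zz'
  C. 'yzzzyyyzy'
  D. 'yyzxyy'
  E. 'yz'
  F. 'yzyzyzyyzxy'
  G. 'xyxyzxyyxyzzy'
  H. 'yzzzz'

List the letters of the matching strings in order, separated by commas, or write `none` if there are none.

A, D, F

A → match
B → no match
C → no match
D → match
E → no match
F → match
G → no match
H → no match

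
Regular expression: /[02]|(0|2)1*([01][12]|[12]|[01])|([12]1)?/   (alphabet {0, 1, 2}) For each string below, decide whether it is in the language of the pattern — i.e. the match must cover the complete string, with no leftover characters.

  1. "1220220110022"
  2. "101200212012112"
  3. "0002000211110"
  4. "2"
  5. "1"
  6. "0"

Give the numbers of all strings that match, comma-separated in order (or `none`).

1 → no match
2 → no match
3 → no match
4 → match
5 → no match
6 → match

4, 6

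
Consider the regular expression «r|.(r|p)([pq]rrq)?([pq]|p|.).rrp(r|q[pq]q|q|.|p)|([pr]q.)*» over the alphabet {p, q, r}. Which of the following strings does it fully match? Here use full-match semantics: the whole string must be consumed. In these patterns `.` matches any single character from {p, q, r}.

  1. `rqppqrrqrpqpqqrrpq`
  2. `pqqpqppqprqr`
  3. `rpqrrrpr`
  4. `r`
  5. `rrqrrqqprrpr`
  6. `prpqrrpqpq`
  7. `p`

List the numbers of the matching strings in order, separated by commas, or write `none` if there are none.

2, 3, 4, 5, 6

1 → no match
2. `pqqpqppqprqr` → match
3. `rpqrrrpr` → match
4. `r` → match
5. `rrqrrqqprrpr` → match
6. `prpqrrpqpq` → match
7. `p` → no match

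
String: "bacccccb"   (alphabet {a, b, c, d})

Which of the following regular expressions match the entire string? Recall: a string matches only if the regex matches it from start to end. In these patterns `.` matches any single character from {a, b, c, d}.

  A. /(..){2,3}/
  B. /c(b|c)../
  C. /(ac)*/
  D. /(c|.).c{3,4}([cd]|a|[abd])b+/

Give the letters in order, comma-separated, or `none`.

A → no match
B → no match — must start with "c"
C → no match
D → match

D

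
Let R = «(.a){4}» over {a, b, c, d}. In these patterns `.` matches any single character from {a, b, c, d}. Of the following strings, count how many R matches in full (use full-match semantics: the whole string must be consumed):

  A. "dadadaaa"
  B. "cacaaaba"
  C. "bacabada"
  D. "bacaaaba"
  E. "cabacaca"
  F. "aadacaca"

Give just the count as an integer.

6

A. "dadadaaa" → match
B. "cacaaaba" → match
C. "bacabada" → match
D. "bacaaaba" → match
E. "cabacaca" → match
F. "aadacaca" → match
Total matched: 6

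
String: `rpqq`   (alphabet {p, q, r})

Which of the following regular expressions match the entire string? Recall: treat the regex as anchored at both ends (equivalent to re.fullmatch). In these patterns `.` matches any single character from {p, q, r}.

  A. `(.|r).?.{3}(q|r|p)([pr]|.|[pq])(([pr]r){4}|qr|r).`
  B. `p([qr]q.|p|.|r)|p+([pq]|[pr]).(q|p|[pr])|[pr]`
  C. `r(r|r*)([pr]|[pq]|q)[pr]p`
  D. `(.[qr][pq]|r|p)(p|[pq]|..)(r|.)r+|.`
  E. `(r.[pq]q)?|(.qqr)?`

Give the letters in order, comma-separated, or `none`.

A → no match
B → no match
C → no match — must end with `p`
D → no match
E → match

E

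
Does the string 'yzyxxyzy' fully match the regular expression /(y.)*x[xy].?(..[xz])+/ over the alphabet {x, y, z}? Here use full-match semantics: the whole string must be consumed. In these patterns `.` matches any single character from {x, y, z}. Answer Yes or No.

No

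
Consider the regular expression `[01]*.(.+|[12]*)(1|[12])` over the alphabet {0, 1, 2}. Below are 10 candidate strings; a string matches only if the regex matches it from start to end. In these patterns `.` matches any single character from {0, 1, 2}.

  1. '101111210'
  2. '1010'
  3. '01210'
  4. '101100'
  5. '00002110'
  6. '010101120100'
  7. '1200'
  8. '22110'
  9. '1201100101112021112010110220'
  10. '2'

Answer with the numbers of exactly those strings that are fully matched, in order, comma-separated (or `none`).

none

1. '101111210' → no match
2. '1010' → no match
3. '01210' → no match
4. '101100' → no match
5. '00002110' → no match
6. '010101120100' → no match
7. '1200' → no match
8. '22110' → no match
9 → no match
10. '2' → no match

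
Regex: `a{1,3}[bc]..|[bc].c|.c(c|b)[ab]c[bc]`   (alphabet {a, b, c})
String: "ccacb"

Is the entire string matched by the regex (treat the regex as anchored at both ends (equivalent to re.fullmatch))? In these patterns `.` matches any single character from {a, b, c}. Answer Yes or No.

No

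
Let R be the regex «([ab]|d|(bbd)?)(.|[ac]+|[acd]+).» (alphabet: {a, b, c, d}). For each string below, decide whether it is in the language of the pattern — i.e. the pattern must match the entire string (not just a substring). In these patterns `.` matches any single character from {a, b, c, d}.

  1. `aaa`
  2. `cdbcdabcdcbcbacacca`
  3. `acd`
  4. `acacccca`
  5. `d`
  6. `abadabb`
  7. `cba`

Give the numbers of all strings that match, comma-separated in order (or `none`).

1 → match
2 → no match
3 → match
4 → match
5 → no match
6 → no match
7 → no match

1, 3, 4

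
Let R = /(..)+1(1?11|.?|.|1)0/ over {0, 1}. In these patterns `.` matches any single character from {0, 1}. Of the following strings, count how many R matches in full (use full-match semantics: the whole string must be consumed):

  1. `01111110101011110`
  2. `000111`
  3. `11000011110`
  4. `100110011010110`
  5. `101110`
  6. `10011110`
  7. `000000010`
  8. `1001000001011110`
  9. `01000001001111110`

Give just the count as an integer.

1 → match
2 → no match — must end with `0`
3 → match
4 → match
5 → match
6 → match
7 → no match
8 → match
9 → match
Total matched: 7

7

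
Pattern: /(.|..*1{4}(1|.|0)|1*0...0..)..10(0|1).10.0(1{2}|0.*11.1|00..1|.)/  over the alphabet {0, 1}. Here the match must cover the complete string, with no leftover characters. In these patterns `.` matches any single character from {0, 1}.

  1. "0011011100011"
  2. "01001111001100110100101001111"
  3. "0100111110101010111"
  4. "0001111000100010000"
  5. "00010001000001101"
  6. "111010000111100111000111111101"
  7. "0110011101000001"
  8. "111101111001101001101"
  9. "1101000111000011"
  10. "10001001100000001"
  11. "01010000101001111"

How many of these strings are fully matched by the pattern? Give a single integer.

1 → match
2 → match
3 → no match
4 → match
5 → match
6 → no match
7 → no match
8 → no match
9 → no match
10 → no match
11 → no match
Total matched: 4

4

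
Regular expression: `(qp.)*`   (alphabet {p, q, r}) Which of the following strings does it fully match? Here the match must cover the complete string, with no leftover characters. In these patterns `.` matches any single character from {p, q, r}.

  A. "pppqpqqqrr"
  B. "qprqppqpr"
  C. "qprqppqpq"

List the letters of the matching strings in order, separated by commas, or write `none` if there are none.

B, C

A → no match
B → match
C → match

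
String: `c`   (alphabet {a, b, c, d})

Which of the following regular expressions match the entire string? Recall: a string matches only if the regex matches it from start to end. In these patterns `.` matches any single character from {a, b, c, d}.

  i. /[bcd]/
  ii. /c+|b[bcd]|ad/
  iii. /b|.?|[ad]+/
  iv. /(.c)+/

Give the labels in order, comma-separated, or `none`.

i → match
ii → match
iii → match
iv → no match

i, ii, iii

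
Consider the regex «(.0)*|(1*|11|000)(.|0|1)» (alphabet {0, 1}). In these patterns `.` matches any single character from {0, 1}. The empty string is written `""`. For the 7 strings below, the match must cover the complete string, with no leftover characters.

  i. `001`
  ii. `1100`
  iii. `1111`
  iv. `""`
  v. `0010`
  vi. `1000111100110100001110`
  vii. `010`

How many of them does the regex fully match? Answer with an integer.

i → no match
ii → no match
iii → match
iv → match
v → match
vi → no match
vii → no match
Total matched: 3

3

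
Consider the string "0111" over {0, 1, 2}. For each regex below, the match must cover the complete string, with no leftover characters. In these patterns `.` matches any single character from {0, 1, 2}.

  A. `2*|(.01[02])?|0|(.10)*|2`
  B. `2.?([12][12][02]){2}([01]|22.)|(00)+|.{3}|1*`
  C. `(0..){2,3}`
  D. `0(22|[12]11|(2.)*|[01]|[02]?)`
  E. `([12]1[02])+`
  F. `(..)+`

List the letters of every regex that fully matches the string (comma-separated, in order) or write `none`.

D, F

A → no match
B → no match
C → no match
D → match
E → no match
F → match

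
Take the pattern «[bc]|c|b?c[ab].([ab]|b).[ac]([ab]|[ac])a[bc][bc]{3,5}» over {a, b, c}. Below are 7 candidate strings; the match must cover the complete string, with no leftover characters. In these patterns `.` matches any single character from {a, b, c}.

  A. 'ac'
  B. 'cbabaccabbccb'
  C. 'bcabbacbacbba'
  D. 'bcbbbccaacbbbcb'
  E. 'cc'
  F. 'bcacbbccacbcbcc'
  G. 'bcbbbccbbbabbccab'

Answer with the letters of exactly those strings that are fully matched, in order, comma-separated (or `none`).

A → no match
B → match
C → no match
D → match
E → no match
F → match
G → no match

B, D, F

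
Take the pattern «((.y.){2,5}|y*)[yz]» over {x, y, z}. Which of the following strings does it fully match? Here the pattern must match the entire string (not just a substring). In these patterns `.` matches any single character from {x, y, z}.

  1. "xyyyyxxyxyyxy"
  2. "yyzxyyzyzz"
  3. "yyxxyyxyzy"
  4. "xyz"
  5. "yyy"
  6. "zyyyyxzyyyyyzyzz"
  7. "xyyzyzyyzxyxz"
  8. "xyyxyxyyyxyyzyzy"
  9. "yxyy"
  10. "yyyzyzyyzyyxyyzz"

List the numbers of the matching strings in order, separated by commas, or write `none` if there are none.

1, 2, 3, 5, 6, 7, 8, 10

1 → match
2 → match
3 → match
4 → no match
5 → match
6 → match
7 → match
8 → match
9 → no match
10 → match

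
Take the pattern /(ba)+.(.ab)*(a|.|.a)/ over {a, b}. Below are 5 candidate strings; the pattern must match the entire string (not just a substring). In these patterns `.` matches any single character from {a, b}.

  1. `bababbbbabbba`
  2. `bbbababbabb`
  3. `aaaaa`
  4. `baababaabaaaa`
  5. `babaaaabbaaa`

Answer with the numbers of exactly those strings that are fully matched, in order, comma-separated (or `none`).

none

1 → no match
2. `bbbababbabb` → no match — must start with `ba`
3. `aaaaa` → no match — must start with `ba`
4 → no match
5. `babaaaabbaaa` → no match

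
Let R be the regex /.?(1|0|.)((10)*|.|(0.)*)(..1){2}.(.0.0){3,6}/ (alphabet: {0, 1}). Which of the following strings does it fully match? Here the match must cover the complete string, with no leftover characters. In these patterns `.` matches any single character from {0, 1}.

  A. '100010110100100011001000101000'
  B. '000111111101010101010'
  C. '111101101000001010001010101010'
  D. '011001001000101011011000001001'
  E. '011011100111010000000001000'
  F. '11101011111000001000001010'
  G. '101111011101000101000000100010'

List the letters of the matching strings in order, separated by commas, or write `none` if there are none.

B, C, E

A → no match
B → match
C → match
D → no match — must end with '0'
E → match
F → no match
G → no match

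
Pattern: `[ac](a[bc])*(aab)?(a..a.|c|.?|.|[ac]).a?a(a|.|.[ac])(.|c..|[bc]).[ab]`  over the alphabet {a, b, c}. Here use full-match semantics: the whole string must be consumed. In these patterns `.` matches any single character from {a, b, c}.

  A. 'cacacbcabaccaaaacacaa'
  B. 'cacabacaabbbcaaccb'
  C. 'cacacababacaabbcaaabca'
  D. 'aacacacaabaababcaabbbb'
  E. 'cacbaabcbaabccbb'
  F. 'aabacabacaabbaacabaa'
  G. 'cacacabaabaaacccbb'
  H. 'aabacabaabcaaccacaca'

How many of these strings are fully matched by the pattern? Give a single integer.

A → no match
B → no match
C → match
D → match
E → no match
F → match
G → match
H → no match
Total matched: 4

4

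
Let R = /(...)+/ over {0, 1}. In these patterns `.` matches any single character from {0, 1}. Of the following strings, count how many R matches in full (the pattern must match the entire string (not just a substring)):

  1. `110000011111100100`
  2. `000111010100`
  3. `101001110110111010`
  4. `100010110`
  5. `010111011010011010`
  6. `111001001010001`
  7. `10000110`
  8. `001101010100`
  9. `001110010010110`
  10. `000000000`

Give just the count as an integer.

1 → match
2. `000111010100` → match
3 → match
4. `100010110` → match
5 → match
6 → match
7. `10000110` → no match
8. `001101010100` → match
9 → match
10. `000000000` → match
Total matched: 9

9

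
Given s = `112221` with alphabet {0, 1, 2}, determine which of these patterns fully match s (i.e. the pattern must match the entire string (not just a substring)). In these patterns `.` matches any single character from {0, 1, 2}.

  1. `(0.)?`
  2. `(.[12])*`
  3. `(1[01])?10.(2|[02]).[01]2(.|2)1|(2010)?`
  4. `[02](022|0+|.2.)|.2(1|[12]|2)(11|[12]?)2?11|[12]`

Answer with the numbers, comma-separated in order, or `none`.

2

1 → no match
2 → match
3 → no match
4 → no match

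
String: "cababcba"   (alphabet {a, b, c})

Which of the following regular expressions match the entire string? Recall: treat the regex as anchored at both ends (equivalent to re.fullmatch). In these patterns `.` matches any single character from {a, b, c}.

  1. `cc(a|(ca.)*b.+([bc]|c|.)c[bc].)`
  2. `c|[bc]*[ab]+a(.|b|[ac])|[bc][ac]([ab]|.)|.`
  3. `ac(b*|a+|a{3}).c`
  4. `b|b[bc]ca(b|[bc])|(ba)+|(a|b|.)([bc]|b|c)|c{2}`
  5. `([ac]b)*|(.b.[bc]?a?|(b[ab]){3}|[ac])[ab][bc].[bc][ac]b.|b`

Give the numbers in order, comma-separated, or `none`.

5

1 → no match — must start with "cc"
2 → no match
3 → no match — must start with "ac"
4 → no match
5 → match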